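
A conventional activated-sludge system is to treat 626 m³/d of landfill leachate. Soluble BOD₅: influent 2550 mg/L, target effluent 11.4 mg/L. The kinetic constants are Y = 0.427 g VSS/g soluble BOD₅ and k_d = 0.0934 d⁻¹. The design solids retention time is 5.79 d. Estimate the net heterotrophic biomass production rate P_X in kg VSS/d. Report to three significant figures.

Observed yield with endogenous decay: Y_obs = Y / (1 + k_d·θ_c) = 0.427 / (1 + 0.0934 × 5.79) = 0.427 / 1.541 = 0.2771 g VSS/g soluble BOD₅.
Substrate removed = Q·(S₀ − S) = 626 m³/d × (2550 − 11.4) g/m³ = 1.59×10^6 g/d = 1589 kg/d.
Biomass produced: P_X = Y_obs·Q·ΔS = 0.2771 × 1589 ≈ 440.4 kg VSS/d.

P_X ≈ 440 kg VSS/d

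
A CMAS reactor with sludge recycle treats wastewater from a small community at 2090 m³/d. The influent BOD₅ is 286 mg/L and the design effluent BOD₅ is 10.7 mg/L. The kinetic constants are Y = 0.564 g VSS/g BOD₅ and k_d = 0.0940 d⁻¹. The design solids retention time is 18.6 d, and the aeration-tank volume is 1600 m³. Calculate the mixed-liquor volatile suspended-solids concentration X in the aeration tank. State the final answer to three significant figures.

X ≈ 1370 mg/L

X = Y·Q·ΔS·θ_c / [V·(1 + k_d θ_c)] = 0.564 × 2090 × (286 − 10.7) × 18.6 / [1600 × (1 + 0.0940 × 18.6)] = 1373 mg/L.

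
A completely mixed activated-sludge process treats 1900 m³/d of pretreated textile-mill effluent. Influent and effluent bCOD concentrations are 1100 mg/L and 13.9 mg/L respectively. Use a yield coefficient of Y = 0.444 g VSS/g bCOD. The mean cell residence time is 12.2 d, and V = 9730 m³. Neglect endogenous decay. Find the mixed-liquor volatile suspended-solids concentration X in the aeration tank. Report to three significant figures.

From V·X = Y·Q·(S₀ − S)·θ_c (decay neglected): X = 0.444 × 1900 × (1100 − 13.9) × 12.2 / 9730 = 1149 mg/L.

X ≈ 1150 mg/L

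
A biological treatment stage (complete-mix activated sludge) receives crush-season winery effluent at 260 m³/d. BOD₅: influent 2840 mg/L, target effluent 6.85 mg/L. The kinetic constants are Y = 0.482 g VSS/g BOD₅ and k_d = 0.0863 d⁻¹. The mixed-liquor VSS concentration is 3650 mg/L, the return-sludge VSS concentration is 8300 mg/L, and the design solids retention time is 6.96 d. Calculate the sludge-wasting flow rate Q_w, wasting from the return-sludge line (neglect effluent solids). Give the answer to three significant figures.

From the SRT design equation V = Y Q (S₀−S) θ_c / [X (1 + k_d θ_c)] = 0.482 × 260 × (2840 − 6.85) × 6.96 / [3650 × (1 + 0.0863 × 6.96)] = 2.47×10^6 / 5842 = 423.0 m³.
θ_c = V·X/(Q_w·X_r) when wasting from the recycle, so Q_w = V·X/(θ_c·X_r) = 423.0 × 3650 / (6.96 × 8300) = 26.72 m³/d.

Q_w ≈ 26.7 m³/d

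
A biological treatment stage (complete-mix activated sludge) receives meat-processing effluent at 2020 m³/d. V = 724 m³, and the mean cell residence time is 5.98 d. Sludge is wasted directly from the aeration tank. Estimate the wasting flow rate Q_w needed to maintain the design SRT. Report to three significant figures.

Q_w ≈ 121 m³/d

With mixed-liquor wasting, θ_c = V/Q_w, so Q_w = V/θ_c = 724.0/5.98 = 121.1 m³/d.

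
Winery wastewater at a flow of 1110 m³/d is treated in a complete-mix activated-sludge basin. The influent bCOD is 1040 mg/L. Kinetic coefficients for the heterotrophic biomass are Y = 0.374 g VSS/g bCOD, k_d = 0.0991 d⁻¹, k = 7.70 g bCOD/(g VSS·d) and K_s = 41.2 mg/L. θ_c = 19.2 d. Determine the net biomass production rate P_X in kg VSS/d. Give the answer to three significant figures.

Effluent substrate depends only on kinetics and SRT: S = K_s(1 + k_d θ_c) / [θ_c(Yk − k_d) − 1] = 41.2 × (1 + 0.0991 × 19.2) / [19.2 × (0.374 × 7.70 − 0.0991) − 1] = 119.6 / 52.39 = 2.283 mg/L.
Observed yield with endogenous decay: Y_obs = Y / (1 + k_d·θ_c) = 0.374 / (1 + 0.0991 × 19.2) = 0.374 / 2.903 = 0.1288 g VSS/g bCOD.
Mass of bCOD removed per day: Q(S₀ − S) = 1110 × 1038 g/m³ = 1152 kg/d.
Biomass produced: P_X = Y_obs·Q·ΔS = 0.1288 × 1152 ≈ 148.4 kg VSS/d.

P_X ≈ 148 kg VSS/d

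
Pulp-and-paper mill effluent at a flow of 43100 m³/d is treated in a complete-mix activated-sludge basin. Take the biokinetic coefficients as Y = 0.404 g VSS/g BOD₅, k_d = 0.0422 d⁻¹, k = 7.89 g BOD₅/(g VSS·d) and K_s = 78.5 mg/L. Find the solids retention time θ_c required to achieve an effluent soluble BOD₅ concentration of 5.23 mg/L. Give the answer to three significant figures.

θ_c ≈ 6.37 d

From 1/θ_c = Y·k·S/(K_s + S) − k_d: Y·k·S/(K_s+S) = 0.404 × 7.89 × 5.23 / (78.5 + 5.23) = 0.1991 d⁻¹.
1/θ_c = 0.1991 − 0.0422 = 0.1569 d⁻¹, so θ_c = 6.373 d.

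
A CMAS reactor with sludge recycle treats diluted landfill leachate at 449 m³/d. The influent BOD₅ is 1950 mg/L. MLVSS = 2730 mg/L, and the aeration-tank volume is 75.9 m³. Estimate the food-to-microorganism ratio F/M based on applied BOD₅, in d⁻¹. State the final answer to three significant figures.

F/M ≈ 4.23 d⁻¹

F/M = Q·S₀ / (V·X) = 449 × 1950 / (75.90 × 2730) = 4.225 g BOD₅·(g VSS·d)⁻¹.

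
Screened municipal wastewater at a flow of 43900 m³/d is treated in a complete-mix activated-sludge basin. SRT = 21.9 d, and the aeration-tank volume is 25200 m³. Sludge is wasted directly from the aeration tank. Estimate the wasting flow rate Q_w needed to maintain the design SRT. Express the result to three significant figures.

Wasting from the aeration tank: Q_w = V / θ_c = 25200 / 21.9 = 1151 m³/d.

Q_w ≈ 1150 m³/d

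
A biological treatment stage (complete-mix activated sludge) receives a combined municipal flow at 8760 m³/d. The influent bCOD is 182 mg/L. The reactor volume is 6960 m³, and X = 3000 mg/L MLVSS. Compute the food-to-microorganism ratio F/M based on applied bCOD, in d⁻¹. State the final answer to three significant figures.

F/M = applied load / biomass = Q·S₀/(V·X) = 8760 × 182 / (6960 × 3000) = 0.07636 d⁻¹.

F/M ≈ 0.0764 d⁻¹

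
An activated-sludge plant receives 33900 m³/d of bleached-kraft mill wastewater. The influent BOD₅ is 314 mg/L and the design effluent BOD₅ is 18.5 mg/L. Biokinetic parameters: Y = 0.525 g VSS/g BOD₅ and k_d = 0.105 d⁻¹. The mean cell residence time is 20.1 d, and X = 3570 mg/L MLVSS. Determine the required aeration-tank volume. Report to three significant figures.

Rearranging the biomass balance for a CMAS with decay, V = Y·Q·ΔS·θ_c / [X·(1+k_d θ_c)] = 0.525 × 33900 × (314 − 18.5) × 20.1 / [3570 × (1 + 0.105 × 20.1)] = 1.06×10^8 / 11104 = 9519 m³.

V ≈ 9520 m³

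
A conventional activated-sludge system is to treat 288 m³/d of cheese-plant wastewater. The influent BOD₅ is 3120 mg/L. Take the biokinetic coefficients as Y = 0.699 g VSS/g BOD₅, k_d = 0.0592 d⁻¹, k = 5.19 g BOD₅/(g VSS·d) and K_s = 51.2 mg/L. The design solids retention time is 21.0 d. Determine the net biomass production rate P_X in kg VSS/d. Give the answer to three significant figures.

P_X ≈ 280 kg VSS/d

Effluent substrate depends only on kinetics and SRT: S = K_s(1 + k_d θ_c) / [θ_c(Yk − k_d) − 1] = 51.2 × (1 + 0.0592 × 21.0) / [21.0 × (0.699 × 5.19 − 0.0592) − 1] = 114.9 / 73.94 = 1.553 mg/L.
Y_obs = Y / (1 + k_d θ_c) = 0.699 / (1 + 0.0592 × 21.0) = 0.699 / 2.243 = 0.3116.
Substrate removed = Q·(S₀ − S) = 288 m³/d × (3120 − 1.55) g/m³ = 8.98×10^5 g/d = 898.1 kg/d.
So the net sludge growth is P_X = 0.3116 × 898.1 = 279.9 kg VSS/d.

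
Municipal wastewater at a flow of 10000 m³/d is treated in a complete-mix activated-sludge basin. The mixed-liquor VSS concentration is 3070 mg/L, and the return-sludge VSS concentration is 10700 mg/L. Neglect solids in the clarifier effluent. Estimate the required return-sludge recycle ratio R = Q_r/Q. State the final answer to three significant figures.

R ≈ 0.402

R = Q_r/Q = X/(X_r − X) = 3070 / (10700 − 3070) = 0.4024.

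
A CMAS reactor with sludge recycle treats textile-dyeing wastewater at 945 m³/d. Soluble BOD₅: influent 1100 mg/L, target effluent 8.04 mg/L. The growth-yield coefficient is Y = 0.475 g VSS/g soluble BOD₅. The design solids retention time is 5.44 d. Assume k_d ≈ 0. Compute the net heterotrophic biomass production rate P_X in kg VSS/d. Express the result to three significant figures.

With endogenous decay neglected, the observed yield equals the true yield: Y_obs = Y = 0.475 g VSS/g soluble BOD₅.
Substrate removed = Q·(S₀ − S) = 945 m³/d × (1100 − 8.04) g/m³ = 1.03×10^6 g/d = 1032 kg/d.
So the net sludge growth is P_X = 0.4750 × 1032 = 490.2 kg VSS/d.

P_X ≈ 490 kg VSS/d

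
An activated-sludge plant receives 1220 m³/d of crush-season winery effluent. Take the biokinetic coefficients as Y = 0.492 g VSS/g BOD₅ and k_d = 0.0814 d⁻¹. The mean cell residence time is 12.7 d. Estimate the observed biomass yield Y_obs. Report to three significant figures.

Y_obs ≈ 0.242 g VSS/g BOD₅

Y_obs = Y / (1 + k_d θ_c) = 0.492 / (1 + 0.0814 × 12.7) = 0.492 / 2.034 = 0.2419.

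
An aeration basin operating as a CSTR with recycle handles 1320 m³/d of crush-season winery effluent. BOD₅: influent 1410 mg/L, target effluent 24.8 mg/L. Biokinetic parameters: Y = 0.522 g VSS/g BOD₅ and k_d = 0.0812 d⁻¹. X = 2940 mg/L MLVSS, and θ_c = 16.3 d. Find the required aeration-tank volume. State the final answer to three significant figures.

V ≈ 2280 m³

Steady-state biomass mass balance: V·X·(1 + k_d·θ_c) = Y·Q·(S₀ − S)·θ_c, so V = 0.522 × 1320 × (1410 − 24.8) × 16.3 / [2940 × (1 + 0.0812 × 16.3)] = 1.56×10^7 / 6831 = 2277 m³.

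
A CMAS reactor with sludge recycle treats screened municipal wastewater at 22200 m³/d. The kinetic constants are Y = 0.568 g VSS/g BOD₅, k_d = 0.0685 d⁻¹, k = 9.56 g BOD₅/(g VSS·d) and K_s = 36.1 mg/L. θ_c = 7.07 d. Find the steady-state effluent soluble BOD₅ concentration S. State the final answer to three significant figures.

S ≈ 1.45 mg/L

Effluent substrate depends only on kinetics and SRT: S = K_s(1 + k_d θ_c) / [θ_c(Yk − k_d) − 1] = 36.1 × (1 + 0.0685 × 7.07) / [7.07 × (0.568 × 9.56 − 0.0685) − 1] = 53.58 / 36.91 = 1.452 mg/L.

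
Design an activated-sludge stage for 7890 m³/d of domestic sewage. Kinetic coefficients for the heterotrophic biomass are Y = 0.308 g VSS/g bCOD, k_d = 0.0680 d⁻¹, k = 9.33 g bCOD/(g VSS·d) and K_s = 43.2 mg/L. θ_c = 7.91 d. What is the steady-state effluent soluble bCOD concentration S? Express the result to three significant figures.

From the Monod/SRT balance for a CMAS, S = K_s·(1+k_d θ_c)/[θ_c·(Y k − k_d) − 1] = 43.2 × (1 + 0.0680 × 7.91) / [7.91 × (0.308 × 9.33 − 0.0680) − 1] = 66.44 / 21.19 = 3.135 mg/L.

S ≈ 3.13 mg/L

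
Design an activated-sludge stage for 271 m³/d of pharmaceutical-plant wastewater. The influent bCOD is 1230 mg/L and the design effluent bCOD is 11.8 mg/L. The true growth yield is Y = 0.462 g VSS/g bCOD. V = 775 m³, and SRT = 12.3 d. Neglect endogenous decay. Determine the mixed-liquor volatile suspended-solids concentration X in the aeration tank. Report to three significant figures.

From V·X = Y·Q·(S₀ − S)·θ_c (decay neglected): X = 0.462 × 271 × (1230 − 11.8) × 12.3 / 775 = 2421 mg/L.

X ≈ 2420 mg/L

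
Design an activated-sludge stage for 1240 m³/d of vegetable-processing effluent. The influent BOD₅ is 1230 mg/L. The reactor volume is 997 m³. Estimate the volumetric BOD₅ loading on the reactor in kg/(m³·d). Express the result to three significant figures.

L_v ≈ 1.53 kg BOD₅/(m³·d)

L_v = Q S₀ / V = 1240 × 1230 × 10⁻³ / 997.0 = 1.530 kg/(m³·d).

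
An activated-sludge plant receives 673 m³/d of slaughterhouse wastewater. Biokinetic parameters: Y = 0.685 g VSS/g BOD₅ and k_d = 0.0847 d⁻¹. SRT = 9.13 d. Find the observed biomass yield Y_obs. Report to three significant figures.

Y_obs = Y / (1 + k_d θ_c) = 0.685 / (1 + 0.0847 × 9.13) = 0.685 / 1.773 = 0.3863.

Y_obs ≈ 0.386 g VSS/g BOD₅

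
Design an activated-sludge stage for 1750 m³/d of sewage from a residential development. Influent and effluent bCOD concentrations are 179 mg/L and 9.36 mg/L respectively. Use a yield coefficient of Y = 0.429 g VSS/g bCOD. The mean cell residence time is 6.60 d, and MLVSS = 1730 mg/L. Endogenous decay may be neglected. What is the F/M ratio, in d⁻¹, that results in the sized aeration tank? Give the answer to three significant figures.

F/M ≈ 0.373 d⁻¹

With k_d = 0 the design equation reduces to V = Y Q (S₀−S) θ_c / X = 0.429 × 1750 × (179 − 9.36) × 6.60 / 1730 = 485.9 m³.
F/M = applied load / biomass = Q·S₀/(V·X) = 1750 × 179 / (485.9 × 1730) = 0.3727 d⁻¹.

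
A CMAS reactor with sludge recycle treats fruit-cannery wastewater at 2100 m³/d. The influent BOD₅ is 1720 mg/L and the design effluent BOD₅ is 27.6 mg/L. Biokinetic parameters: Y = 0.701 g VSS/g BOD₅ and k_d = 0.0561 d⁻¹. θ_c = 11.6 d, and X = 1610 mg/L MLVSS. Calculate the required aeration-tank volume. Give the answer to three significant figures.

From the SRT design equation V = Y Q (S₀−S) θ_c / [X (1 + k_d θ_c)] = 0.701 × 2100 × (1720 − 27.6) × 11.6 / [1610 × (1 + 0.0561 × 11.6)] = 2.89×10^7 / 2658 = 10874 m³.

V ≈ 10900 m³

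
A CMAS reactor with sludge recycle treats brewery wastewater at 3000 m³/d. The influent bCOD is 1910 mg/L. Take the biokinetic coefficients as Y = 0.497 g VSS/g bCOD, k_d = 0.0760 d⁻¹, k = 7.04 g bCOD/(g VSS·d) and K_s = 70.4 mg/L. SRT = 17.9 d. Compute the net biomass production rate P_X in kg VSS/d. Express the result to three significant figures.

Effluent substrate depends only on kinetics and SRT: S = K_s(1 + k_d θ_c) / [θ_c(Yk − k_d) − 1] = 70.4 × (1 + 0.0760 × 17.9) / [17.9 × (0.497 × 7.04 − 0.0760) − 1] = 166.2 / 60.27 = 2.757 mg/L.
Correct the yield for decay: Y_obs = Y/(1 + k_d θ_c) = 0.497 / (1 + 0.0760 × 17.9) = 0.497 / 2.360 = 0.2106.
Q·(S₀ − S) = 3000 × (1910 − 2.76) × 10⁻³ = 5722 kg/d removed.
Biomass produced: P_X = Y_obs·Q·ΔS = 0.2106 × 5722 ≈ 1205 kg VSS/d.

P_X ≈ 1200 kg VSS/d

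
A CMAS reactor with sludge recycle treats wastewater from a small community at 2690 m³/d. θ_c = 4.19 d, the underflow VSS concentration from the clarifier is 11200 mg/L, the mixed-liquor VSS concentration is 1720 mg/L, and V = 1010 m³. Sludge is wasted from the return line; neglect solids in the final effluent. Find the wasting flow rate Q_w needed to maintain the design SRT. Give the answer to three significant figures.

Q_w = (V·X)/(θ_c X_r) = 1010 × 1720 / (4.19 × 11200) = 37.02 m³/d.

Q_w ≈ 37.0 m³/d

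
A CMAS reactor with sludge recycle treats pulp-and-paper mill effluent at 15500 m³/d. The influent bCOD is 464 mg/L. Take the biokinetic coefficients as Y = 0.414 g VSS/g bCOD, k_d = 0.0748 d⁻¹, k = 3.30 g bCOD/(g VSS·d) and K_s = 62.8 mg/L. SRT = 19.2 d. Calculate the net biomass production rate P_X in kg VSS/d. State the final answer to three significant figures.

P_X ≈ 1210 kg VSS/d

From the Monod/SRT balance for a CMAS, S = K_s·(1+k_d θ_c)/[θ_c·(Y k − k_d) − 1] = 62.8 × (1 + 0.0748 × 19.2) / [19.2 × (0.414 × 3.30 − 0.0748) − 1] = 153.0 / 23.79 = 6.430 mg/L.
Y_obs = Y / (1 + k_d θ_c) = 0.414 / (1 + 0.0748 × 19.2) = 0.414 / 2.436 = 0.1699.
ΔS = 464 − 6.43 = 457.6 mg/L, so the substrate removal rate is 15500 × 457.6/1000 = 7092 kg bCOD/d.
Net biomass production P_X = Y_obs × Q·(S₀ − S) = 0.1699 × 7092 = 1205 kg VSS/d.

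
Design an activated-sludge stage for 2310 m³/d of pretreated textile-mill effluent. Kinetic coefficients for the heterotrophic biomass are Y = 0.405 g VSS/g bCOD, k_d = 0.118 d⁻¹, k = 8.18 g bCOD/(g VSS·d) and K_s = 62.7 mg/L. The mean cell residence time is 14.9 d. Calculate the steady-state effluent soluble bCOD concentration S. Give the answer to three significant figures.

Effluent substrate depends only on kinetics and SRT: S = K_s(1 + k_d θ_c) / [θ_c(Yk − k_d) − 1] = 62.7 × (1 + 0.118 × 14.9) / [14.9 × (0.405 × 8.18 − 0.118) − 1] = 172.9 / 46.60 = 3.711 mg/L.

S ≈ 3.71 mg/L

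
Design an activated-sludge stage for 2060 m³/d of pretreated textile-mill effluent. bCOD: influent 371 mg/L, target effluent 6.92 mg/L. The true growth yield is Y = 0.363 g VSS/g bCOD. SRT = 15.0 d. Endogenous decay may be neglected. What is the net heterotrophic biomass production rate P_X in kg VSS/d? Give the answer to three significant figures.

Since k_d ≈ 0, Y_obs = Y = 0.363 g VSS/g bCOD.
Q·(S₀ − S) = 2060 × (371 − 6.92) × 10⁻³ = 750.0 kg/d removed.
Biomass produced: P_X = Y_obs·Q·ΔS = 0.3630 × 750.0 ≈ 272.3 kg VSS/d.

P_X ≈ 272 kg VSS/d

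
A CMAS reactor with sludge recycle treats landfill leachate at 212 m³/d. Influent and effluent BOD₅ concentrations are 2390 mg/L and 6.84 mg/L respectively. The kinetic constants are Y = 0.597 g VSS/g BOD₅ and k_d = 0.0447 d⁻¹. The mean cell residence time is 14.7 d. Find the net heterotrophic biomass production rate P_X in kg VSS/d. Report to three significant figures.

Y_obs = Y / (1 + k_d θ_c) = 0.597 / (1 + 0.0447 × 14.7) = 0.597 / 1.657 = 0.3603.
Substrate removed = Q·(S₀ − S) = 212 m³/d × (2390 − 6.84) g/m³ = 5.05×10^5 g/d = 505.2 kg/d.
P_X = Y_obs · Q(S₀ − S) = 0.3603 × 505.2 = 182.0 kg VSS/d.

P_X ≈ 182 kg VSS/d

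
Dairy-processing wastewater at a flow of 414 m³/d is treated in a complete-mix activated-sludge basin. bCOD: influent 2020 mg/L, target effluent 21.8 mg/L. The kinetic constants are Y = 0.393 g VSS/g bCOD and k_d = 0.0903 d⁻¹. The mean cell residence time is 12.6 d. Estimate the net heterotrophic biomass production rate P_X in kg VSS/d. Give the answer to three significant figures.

P_X ≈ 152 kg VSS/d

The observed yield is Y_obs = Y/(1 + k_d·θ_c) = 0.393 / (1 + 0.0903 × 12.6) = 0.393 / 2.138 = 0.1838 g VSS per g bCOD removed.
Substrate removed = Q·(S₀ − S) = 414 m³/d × (2020 − 21.8) g/m³ = 8.27×10^5 g/d = 827.3 kg/d.
Biomass produced: P_X = Y_obs·Q·ΔS = 0.1838 × 827.3 ≈ 152.1 kg VSS/d.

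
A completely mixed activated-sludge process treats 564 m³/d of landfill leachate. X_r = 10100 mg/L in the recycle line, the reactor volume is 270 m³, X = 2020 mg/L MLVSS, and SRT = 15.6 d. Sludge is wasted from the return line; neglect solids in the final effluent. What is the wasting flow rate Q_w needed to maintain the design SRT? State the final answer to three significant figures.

Wasting from the return line (neglecting effluent solids): Q_w = V·X / (θ_c·X_r) = 270.0 × 2020 / (15.6 × 10100) = 3.462 m³/d.

Q_w ≈ 3.46 m³/d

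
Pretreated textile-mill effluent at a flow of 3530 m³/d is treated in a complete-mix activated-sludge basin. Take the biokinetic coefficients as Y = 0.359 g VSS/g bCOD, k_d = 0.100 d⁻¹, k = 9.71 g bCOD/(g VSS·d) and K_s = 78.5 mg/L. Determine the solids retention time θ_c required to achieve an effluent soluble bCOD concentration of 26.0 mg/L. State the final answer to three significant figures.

Specific growth rate at S = 26.0 mg/L: μ = YkS/(K_s+S) = 0.359·9.71·26.0/(78.5+26.0) = 0.8673 d⁻¹.
1/θ_c = 0.8673 − 0.100 = 0.7673 d⁻¹, so θ_c = 1.303 d.

θ_c ≈ 1.30 d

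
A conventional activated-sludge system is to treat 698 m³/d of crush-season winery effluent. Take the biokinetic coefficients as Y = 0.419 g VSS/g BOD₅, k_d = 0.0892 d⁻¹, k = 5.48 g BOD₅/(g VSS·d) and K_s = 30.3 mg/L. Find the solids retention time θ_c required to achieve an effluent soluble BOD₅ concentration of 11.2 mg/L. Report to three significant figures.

Specific growth rate at S = 11.2 mg/L: μ = YkS/(K_s+S) = 0.419·5.48·11.2/(30.3+11.2) = 0.6197 d⁻¹.
Then 1/θ_c = μ − k_d = 0.6197 − 0.0892 = 0.5305 d⁻¹, giving θ_c = 1.885 d.

θ_c ≈ 1.89 d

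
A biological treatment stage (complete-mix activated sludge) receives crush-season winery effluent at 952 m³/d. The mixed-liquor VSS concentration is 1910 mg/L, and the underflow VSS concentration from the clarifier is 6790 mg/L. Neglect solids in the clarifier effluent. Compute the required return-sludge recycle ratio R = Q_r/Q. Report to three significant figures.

Mass balance around the secondary clarifier (neglecting effluent solids): R = X / (X_r − X) = 1910 / (6790 − 1910) = 0.3914.

R ≈ 0.391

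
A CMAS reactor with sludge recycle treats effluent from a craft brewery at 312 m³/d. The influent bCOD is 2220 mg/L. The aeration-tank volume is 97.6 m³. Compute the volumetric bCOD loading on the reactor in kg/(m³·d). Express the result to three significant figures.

L_v ≈ 7.10 kg bCOD/(m³·d)

Volumetric loading L_v = Q·S₀ / V = 312 × 2220 g/m³ / 97.60 m³ = 7097 g/(m³·d) = 7.097 kg bCOD/(m³·d).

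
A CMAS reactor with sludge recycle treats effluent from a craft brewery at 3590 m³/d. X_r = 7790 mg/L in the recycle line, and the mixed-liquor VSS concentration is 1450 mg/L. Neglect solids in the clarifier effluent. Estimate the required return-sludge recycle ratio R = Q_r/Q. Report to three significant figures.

R ≈ 0.229

Mass balance around the secondary clarifier (neglecting effluent solids): R = X / (X_r − X) = 1450 / (7790 − 1450) = 0.2287.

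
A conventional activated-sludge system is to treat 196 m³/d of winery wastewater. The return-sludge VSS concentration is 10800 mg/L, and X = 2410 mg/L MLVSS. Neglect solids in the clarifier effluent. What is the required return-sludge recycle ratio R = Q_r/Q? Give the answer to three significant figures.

Solids balance on the clarifier gives (1+R)X = R·X_r, so R = X/(X_r − X) = 2410 / (10800 − 2410) = 0.2872.

R ≈ 0.287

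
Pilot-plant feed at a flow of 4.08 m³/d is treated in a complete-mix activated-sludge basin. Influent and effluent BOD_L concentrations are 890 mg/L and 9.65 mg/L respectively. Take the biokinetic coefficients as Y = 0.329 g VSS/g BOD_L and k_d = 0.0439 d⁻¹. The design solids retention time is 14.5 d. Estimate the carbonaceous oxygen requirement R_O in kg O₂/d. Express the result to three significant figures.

The observed yield is Y_obs = Y/(1 + k_d·θ_c) = 0.329 / (1 + 0.0439 × 14.5) = 0.329 / 1.637 = 0.2010 g VSS per g BOD_L removed.
ΔS = 890 − 9.65 = 880.4 mg/L, so the substrate removal rate is 4.08 × 880.4/1000 = 3.592 kg BOD_L/d.
Net sludge production P_X = 0.2010 × 3.592 = 0.7221 kg VSS/d.
Carbonaceous O₂ demand = substrate oxidised − cell-mass equivalent = 3.592 − 1.42 × 0.7221 = 2.566 kg O₂/d.

R_O ≈ 2.57 kg O₂/d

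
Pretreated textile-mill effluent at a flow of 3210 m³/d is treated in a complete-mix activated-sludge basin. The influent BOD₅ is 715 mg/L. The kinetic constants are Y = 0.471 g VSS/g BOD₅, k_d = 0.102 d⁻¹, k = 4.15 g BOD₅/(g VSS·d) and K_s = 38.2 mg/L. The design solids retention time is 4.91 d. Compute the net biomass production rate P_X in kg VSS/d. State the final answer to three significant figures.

P_X ≈ 713 kg VSS/d

For a completely mixed reactor with recycle the Lawrence–McCarty relation gives S = K_s·(1 + k_d·θ_c) / [θ_c·(Y·k − k_d) − 1] = 38.2 × (1 + 0.102 × 4.91) / [4.91 × (0.471 × 4.15 − 0.102) − 1] = 57.33 / 8.097 = 7.081 mg/L.
Y_obs = Y / (1 + k_d θ_c) = 0.471 / (1 + 0.102 × 4.91) = 0.471 / 1.501 = 0.3138.
Q·(S₀ − S) = 3210 × (715 − 7.08) × 10⁻³ = 2272 kg/d removed.
P_X = Y_obs · Q(S₀ − S) = 0.3138 × 2272 = 713.2 kg VSS/d.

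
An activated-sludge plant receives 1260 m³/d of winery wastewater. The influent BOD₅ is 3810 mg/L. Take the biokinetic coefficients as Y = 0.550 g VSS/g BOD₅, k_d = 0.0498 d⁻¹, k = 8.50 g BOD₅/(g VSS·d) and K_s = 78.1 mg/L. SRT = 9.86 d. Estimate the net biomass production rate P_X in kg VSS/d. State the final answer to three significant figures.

From the Monod/SRT balance for a CMAS, S = K_s·(1+k_d θ_c)/[θ_c·(Y k − k_d) − 1] = 78.1 × (1 + 0.0498 × 9.86) / [9.86 × (0.550 × 8.50 − 0.0498) − 1] = 116.4 / 44.60 = 2.611 mg/L.
Correct the yield for decay: Y_obs = Y/(1 + k_d θ_c) = 0.550 / (1 + 0.0498 × 9.86) = 0.550 / 1.491 = 0.3689.
Mass of BOD₅ removed per day: Q(S₀ − S) = 1260 × 3807 g/m³ = 4797 kg/d.
Biomass produced: P_X = Y_obs·Q·ΔS = 0.3689 × 4797 ≈ 1770 kg VSS/d.

P_X ≈ 1770 kg VSS/d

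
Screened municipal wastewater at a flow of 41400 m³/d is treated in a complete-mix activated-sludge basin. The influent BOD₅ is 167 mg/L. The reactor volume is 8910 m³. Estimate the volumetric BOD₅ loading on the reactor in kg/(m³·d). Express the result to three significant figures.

L_v ≈ 0.776 kg BOD₅/(m³·d)

Volumetric loading L_v = Q·S₀ / V = 41400 × 167 g/m³ / 8910 m³ = 776.0 g/(m³·d) = 0.7760 kg BOD₅/(m³·d).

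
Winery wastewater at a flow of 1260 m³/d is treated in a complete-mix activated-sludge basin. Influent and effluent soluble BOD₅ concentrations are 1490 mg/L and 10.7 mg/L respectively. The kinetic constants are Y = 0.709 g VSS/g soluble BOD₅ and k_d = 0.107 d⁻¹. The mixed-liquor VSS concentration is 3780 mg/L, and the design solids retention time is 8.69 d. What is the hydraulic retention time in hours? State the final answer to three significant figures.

From the SRT design equation V = Y Q (S₀−S) θ_c / [X (1 + k_d θ_c)] = 0.709 × 1260 × (1490 − 10.7) × 8.69 / [3780 × (1 + 0.107 × 8.69)] = 1.15×10^7 / 7295 = 1574 m³.
HRT = V/Q = 1574 m³ / 1260 m³·d⁻¹ = 1.249 d × 24 = 29.99 h.

τ ≈ 30.0 h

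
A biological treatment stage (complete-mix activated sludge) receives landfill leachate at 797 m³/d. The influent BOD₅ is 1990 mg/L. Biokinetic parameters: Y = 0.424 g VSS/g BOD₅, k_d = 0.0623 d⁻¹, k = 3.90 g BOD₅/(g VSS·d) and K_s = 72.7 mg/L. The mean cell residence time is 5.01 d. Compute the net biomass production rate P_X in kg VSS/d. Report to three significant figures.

P_X ≈ 509 kg VSS/d

Effluent substrate depends only on kinetics and SRT: S = K_s(1 + k_d θ_c) / [θ_c(Yk − k_d) − 1] = 72.7 × (1 + 0.0623 × 5.01) / [5.01 × (0.424 × 3.90 − 0.0623) − 1] = 95.39 / 6.972 = 13.68 mg/L.
Observed yield with endogenous decay: Y_obs = Y / (1 + k_d·θ_c) = 0.424 / (1 + 0.0623 × 5.01) = 0.424 / 1.312 = 0.3231 g VSS/g BOD₅.
Substrate removed = Q·(S₀ − S) = 797 m³/d × (1990 − 13.7) g/m³ = 1.58×10^6 g/d = 1575 kg/d.
Net biomass production P_X = Y_obs × Q·(S₀ − S) = 0.3231 × 1575 = 509.0 kg VSS/d.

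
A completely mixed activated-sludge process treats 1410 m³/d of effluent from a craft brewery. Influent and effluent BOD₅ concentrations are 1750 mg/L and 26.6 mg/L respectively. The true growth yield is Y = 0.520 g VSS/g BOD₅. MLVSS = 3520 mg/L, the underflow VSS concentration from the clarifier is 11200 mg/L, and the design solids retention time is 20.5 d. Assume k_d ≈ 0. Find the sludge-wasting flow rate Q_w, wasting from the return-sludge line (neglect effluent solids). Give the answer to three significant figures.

With k_d = 0 the design equation reduces to V = Y Q (S₀−S) θ_c / X = 0.520 × 1410 × (1750 − 26.6) × 20.5 / 3520 = 7359 m³.
Q_w = (V·X)/(θ_c X_r) = 7359 × 3520 / (20.5 × 11200) = 112.8 m³/d.

Q_w ≈ 113 m³/d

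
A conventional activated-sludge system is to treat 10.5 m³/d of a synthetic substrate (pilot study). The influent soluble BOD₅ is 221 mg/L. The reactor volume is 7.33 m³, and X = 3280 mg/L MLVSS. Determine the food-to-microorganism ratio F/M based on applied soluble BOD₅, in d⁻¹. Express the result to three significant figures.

F/M ≈ 0.0965 d⁻¹

F/M = applied load / biomass = Q·S₀/(V·X) = 10.5 × 221 / (7.330 × 3280) = 0.09652 d⁻¹.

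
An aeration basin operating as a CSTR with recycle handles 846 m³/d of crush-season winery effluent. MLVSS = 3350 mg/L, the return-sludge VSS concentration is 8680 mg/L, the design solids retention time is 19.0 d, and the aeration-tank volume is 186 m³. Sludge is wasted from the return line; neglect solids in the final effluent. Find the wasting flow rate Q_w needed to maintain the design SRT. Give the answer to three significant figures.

Q_w ≈ 3.78 m³/d

Q_w = (V·X)/(θ_c X_r) = 186.0 × 3350 / (19.0 × 8680) = 3.778 m³/d.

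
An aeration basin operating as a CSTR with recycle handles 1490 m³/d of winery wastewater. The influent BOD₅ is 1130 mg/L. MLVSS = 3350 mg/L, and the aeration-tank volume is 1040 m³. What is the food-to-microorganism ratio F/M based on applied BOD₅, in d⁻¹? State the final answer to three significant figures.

F/M ≈ 0.483 d⁻¹

Food-to-microorganism ratio F/M = Q S₀ / (V X) = 1490 × 1130 / (1040 × 3350) = 0.4833 d⁻¹.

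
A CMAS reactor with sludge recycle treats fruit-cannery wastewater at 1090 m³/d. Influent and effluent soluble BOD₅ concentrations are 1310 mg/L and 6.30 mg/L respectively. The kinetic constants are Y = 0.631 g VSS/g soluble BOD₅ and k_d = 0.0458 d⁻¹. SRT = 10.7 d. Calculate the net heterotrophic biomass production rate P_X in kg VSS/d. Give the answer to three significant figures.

The observed yield is Y_obs = Y/(1 + k_d·θ_c) = 0.631 / (1 + 0.0458 × 10.7) = 0.631 / 1.490 = 0.4235 g VSS per g soluble BOD₅ removed.
Q·(S₀ − S) = 1090 × (1310 − 6.30) × 10⁻³ = 1421 kg/d removed.
P_X = Y_obs · Q(S₀ − S) = 0.4235 × 1421 = 601.8 kg VSS/d.

P_X ≈ 602 kg VSS/d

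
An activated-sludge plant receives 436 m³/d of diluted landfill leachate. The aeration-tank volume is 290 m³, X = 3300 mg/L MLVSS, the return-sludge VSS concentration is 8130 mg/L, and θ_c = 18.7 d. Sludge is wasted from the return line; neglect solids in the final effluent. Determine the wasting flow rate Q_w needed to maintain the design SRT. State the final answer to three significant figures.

Q_w ≈ 6.29 m³/d

Wasting from the return line (neglecting effluent solids): Q_w = V·X / (θ_c·X_r) = 290.0 × 3300 / (18.7 × 8130) = 6.295 m³/d.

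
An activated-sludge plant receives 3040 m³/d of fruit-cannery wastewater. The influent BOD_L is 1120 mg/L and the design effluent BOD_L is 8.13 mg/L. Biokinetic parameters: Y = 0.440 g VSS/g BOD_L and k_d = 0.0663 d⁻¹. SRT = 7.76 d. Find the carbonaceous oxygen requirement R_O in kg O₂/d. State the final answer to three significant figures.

Observed yield with endogenous decay: Y_obs = Y / (1 + k_d·θ_c) = 0.440 / (1 + 0.0663 × 7.76) = 0.440 / 1.514 = 0.2905 g VSS/g BOD_L.
Q·(S₀ − S) = 3040 × (1120 − 8.13) × 10⁻³ = 3380 kg/d removed.
Biomass synthesised: P_X = Y_obs × 3380 = 982.0 kg VSS/d.
Carbonaceous O₂ demand = substrate oxidised − cell-mass equivalent = 3380 − 1.42 × 982.0 = 1986 kg O₂/d.

R_O ≈ 1990 kg O₂/d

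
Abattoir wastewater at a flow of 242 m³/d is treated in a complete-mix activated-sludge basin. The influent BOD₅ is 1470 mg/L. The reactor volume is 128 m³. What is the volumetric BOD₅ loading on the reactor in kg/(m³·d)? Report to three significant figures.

Volumetric loading L_v = Q·S₀ / V = 242 × 1470 g/m³ / 128.0 m³ = 2779 g/(m³·d) = 2.779 kg BOD₅/(m³·d).

L_v ≈ 2.78 kg BOD₅/(m³·d)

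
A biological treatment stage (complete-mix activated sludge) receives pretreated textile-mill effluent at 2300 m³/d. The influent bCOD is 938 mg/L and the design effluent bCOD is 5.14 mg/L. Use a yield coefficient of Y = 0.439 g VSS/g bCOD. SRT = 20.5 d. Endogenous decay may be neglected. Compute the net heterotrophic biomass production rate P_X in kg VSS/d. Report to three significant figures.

Since k_d ≈ 0, Y_obs = Y = 0.439 g VSS/g bCOD.
Substrate removed = Q·(S₀ − S) = 2300 m³/d × (938 − 5.14) g/m³ = 2.15×10^6 g/d = 2146 kg/d.
Net biomass production P_X = Y_obs × Q·(S₀ − S) = 0.4390 × 2146 = 941.9 kg VSS/d.

P_X ≈ 942 kg VSS/d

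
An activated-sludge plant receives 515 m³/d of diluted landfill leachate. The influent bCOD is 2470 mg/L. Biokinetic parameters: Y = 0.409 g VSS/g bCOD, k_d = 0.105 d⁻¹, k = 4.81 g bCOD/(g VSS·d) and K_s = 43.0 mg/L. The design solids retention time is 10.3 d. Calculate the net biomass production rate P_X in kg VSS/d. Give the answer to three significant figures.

P_X ≈ 249 kg VSS/d

For a completely mixed reactor with recycle the Lawrence–McCarty relation gives S = K_s·(1 + k_d·θ_c) / [θ_c·(Y·k − k_d) − 1] = 43.0 × (1 + 0.105 × 10.3) / [10.3 × (0.409 × 4.81 − 0.105) − 1] = 89.50 / 18.18 = 4.923 mg/L.
Y_obs = Y / (1 + k_d θ_c) = 0.409 / (1 + 0.105 × 10.3) = 0.409 / 2.082 = 0.1965.
Q·(S₀ − S) = 515 × (2470 − 4.92) × 10⁻³ = 1270 kg/d removed.
Biomass produced: P_X = Y_obs·Q·ΔS = 0.1965 × 1270 ≈ 249.5 kg VSS/d.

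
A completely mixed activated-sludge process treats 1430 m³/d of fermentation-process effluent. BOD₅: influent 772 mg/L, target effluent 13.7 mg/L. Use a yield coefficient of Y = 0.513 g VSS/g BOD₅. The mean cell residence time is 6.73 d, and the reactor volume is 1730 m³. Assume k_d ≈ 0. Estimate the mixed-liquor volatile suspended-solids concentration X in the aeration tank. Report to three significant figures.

From V·X = Y·Q·(S₀ − S)·θ_c (decay neglected): X = 0.513 × 1430 × (772 − 13.7) × 6.73 / 1730 = 2164 mg/L.

X ≈ 2160 mg/L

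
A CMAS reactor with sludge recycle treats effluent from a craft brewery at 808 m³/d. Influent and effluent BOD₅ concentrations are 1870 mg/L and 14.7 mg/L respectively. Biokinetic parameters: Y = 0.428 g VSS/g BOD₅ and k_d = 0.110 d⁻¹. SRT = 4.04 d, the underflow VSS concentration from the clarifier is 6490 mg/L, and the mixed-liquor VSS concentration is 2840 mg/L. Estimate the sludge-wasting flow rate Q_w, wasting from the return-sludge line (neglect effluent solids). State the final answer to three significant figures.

Rearranging the biomass balance for a CMAS with decay, V = Y·Q·ΔS·θ_c / [X·(1+k_d θ_c)] = 0.428 × 808 × (1870 − 14.7) × 4.04 / [2840 × (1 + 0.110 × 4.04)] = 2.59×10^6 / 4102 = 631.9 m³.
Q_w = (V·X)/(θ_c X_r) = 631.9 × 2840 / (4.04 × 6490) = 68.44 m³/d.

Q_w ≈ 68.4 m³/d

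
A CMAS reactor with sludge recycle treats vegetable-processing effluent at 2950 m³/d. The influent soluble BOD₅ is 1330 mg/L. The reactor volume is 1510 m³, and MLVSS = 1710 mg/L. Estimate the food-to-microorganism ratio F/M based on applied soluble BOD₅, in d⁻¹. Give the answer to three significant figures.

F/M ≈ 1.52 d⁻¹

F/M = Q·S₀ / (V·X) = 2950 × 1330 / (1510 × 1710) = 1.519 g soluble BOD₅·(g VSS·d)⁻¹.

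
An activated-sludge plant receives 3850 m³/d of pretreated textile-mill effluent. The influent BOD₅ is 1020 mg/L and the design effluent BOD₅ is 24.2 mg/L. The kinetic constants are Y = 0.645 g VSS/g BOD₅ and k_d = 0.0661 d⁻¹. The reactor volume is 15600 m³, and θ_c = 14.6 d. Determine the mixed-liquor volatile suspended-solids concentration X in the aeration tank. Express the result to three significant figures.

Solving the biomass balance for X: X = Y Q (S₀−S) θ_c / [V (1+k_d θ_c)] = 0.645 × 3850 × (1020 − 24.2) × 14.6 / [15600 × (1 + 0.0661 × 14.6)] = 1178 mg/L.

X ≈ 1180 mg/L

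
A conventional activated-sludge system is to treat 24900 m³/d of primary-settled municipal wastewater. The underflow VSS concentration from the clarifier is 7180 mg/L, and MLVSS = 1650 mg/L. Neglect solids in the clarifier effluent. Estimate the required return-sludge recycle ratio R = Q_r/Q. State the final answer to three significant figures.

R ≈ 0.298

Mass balance around the secondary clarifier (neglecting effluent solids): R = X / (X_r − X) = 1650 / (7180 − 1650) = 0.2984.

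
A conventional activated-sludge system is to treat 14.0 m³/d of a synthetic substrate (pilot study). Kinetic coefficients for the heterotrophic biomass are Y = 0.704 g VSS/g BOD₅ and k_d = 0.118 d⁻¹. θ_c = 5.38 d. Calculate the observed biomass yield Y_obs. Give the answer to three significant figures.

Y_obs ≈ 0.431 g VSS/g BOD₅

Observed yield with endogenous decay: Y_obs = Y / (1 + k_d·θ_c) = 0.704 / (1 + 0.118 × 5.38) = 0.704 / 1.635 = 0.4306 g VSS/g BOD₅.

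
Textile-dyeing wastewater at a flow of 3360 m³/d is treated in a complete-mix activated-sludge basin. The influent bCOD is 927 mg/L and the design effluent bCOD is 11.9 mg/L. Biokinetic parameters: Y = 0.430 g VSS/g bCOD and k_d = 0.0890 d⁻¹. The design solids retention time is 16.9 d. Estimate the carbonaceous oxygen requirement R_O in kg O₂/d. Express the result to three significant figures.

R_O ≈ 2320 kg O₂/d

Observed yield with endogenous decay: Y_obs = Y / (1 + k_d·θ_c) = 0.430 / (1 + 0.0890 × 16.9) = 0.430 / 2.504 = 0.1717 g VSS/g bCOD.
Substrate removed = Q·(S₀ − S) = 3360 m³/d × (927 − 11.9) g/m³ = 3.07×10^6 g/d = 3075 kg/d.
P_X = Y_obs·Q·(S₀ − S) = 0.1717 × 3075 = 528.0 kg VSS/d.
R_O = Q·ΔS − 1.42 P_X = 3075 − 749.7 = 2325 kg O₂/d.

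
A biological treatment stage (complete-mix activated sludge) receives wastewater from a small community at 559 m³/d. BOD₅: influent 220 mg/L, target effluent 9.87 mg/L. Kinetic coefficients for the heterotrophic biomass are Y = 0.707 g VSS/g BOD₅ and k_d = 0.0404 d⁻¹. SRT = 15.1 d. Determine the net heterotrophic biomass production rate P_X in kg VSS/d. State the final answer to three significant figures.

Y_obs = Y / (1 + k_d θ_c) = 0.707 / (1 + 0.0404 × 15.1) = 0.707 / 1.610 = 0.4391.
Substrate removed = Q·(S₀ − S) = 559 m³/d × (220 − 9.87) g/m³ = 1.17×10^5 g/d = 117.5 kg/d.
Biomass produced: P_X = Y_obs·Q·ΔS = 0.4391 × 117.5 ≈ 51.58 kg VSS/d.

P_X ≈ 51.6 kg VSS/d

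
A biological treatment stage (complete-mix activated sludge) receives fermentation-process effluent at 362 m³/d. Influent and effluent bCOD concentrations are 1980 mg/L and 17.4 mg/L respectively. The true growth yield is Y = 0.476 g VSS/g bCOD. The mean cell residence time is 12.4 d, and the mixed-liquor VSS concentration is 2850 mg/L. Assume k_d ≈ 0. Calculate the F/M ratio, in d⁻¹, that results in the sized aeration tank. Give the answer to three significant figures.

With k_d = 0 the design equation reduces to V = Y Q (S₀−S) θ_c / X = 0.476 × 362 × (1980 − 17.4) × 12.4 / 2850 = 1471 m³.
F/M = Q·S₀ / (V·X) = 362 × 1980 / (1471 × 2850) = 0.1709 g bCOD·(g VSS·d)⁻¹.

F/M ≈ 0.171 d⁻¹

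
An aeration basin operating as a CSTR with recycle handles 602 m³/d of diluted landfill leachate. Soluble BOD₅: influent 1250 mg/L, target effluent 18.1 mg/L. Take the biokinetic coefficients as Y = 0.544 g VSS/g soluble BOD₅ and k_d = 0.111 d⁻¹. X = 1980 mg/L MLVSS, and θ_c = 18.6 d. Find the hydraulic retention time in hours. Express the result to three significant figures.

τ ≈ 49.3 h

Steady-state biomass mass balance: V·X·(1 + k_d·θ_c) = Y·Q·(S₀ − S)·θ_c, so V = 0.544 × 602 × (1250 − 18.1) × 18.6 / [1980 × (1 + 0.111 × 18.6)] = 7.5×10^6 / 6068 = 1237 m³.
Hydraulic retention time τ = V/Q = 1237 / 602 = 2.054 d = 49.30 h.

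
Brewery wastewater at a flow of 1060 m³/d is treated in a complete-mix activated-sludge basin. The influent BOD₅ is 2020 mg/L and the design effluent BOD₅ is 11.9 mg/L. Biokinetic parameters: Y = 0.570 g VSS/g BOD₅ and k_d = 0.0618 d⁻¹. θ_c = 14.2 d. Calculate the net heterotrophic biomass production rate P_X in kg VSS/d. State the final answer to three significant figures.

P_X ≈ 646 kg VSS/d

Correct the yield for decay: Y_obs = Y/(1 + k_d θ_c) = 0.570 / (1 + 0.0618 × 14.2) = 0.570 / 1.878 = 0.3036.
Q·(S₀ − S) = 1060 × (2020 − 11.9) × 10⁻³ = 2129 kg/d removed.
Net biomass production P_X = Y_obs × Q·(S₀ − S) = 0.3036 × 2129 = 646.2 kg VSS/d.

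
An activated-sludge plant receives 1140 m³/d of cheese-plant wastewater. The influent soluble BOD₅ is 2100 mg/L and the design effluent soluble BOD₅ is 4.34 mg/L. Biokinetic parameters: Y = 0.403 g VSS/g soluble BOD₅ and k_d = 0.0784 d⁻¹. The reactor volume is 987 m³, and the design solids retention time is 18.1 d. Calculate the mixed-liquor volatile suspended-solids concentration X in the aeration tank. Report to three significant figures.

X ≈ 7300 mg/L

Solving the biomass balance for X: X = Y Q (S₀−S) θ_c / [V (1+k_d θ_c)] = 0.403 × 1140 × (2100 − 4.34) × 18.1 / [987 × (1 + 0.0784 × 18.1)] = 7299 mg/L.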